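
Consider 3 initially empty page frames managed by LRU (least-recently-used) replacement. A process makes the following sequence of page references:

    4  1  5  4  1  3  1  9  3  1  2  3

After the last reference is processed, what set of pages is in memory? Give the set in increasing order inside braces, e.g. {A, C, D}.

{1, 2, 3}

4: miss, frames {4}
1: miss, frames {4,1}
5: miss, frames {4,1,5}
4: hit
1: hit
3: miss, evict 5, frames {4,1,3}
1: hit
9: miss, evict 4, frames {3,1,9}
3: hit
1: hit
2: miss, evict 9, frames {3,1,2}
3: hit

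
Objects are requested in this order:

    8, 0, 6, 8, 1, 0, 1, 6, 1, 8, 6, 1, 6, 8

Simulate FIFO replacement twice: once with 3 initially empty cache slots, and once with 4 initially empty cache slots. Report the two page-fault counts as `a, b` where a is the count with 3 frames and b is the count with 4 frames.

5, 4

3 frames: F F F . F . . . . F . . . . → 5 faults.
4 frames: F F F . F . . . . . . . . . → 4 faults.
4 < 5: adding a frame reduced faults, as is typical.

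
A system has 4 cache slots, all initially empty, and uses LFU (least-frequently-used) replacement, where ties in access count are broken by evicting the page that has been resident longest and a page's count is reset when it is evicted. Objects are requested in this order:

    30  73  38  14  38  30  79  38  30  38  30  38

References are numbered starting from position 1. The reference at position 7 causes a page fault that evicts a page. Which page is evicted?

73

pos 1: 30 -> fault, frames (30)
pos 2: 73 -> fault, frames (30 73)
pos 3: 38 -> fault, frames (30 73 38)
pos 4: 14 -> fault, frames (30 73 38 14)
pos 5: 38 -> hit
pos 6: 30 -> hit
pos 7: 79 -> fault, evict 73, frames (30 38 14 79)
At position 7, page 73 is evicted.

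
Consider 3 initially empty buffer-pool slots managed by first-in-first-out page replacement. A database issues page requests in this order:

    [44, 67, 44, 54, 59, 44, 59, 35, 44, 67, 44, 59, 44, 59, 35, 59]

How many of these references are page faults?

10

44 -> miss, frames (44)
67 -> miss, frames (44 67)
44 -> hit
54 -> miss, frames (44 67 54)
59 -> miss, evict 44, frames (67 54 59)
44 -> miss, evict 67, frames (54 59 44)
59 -> hit
35 -> miss, evict 54, frames (59 44 35)
44 -> hit
67 -> miss, evict 59, frames (44 35 67)
44 -> hit
59 -> miss, evict 44, frames (35 67 59)
44 -> miss, evict 35, frames (67 59 44)
59 -> hit
35 -> miss, evict 67, frames (59 44 35)
59 -> hit
Page faults: 10.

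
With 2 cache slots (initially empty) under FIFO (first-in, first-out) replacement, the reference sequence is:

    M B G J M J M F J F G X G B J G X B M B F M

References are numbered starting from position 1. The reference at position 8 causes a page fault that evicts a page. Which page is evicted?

pos 1: M: fault, frames [M]
pos 2: B: fault, frames [M, B]
pos 3: G: fault, evict M, frames [B, G]
pos 4: J: fault, evict B, frames [G, J]
pos 5: M: fault, evict G, frames [J, M]
pos 6: J: hit
pos 7: M: hit
pos 8: F: fault, evict J, frames [M, F]
At position 8, page J is evicted.

J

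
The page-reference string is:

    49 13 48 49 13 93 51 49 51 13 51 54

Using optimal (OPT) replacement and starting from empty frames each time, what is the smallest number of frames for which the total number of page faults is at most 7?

f=1: 12 faults
f=2: 8 faults
f=3: 6 faults
f=4: 6 faults
f=5: 6 faults
f=6: 6 faults
Smallest f with faults ≤ 7 is 3.

3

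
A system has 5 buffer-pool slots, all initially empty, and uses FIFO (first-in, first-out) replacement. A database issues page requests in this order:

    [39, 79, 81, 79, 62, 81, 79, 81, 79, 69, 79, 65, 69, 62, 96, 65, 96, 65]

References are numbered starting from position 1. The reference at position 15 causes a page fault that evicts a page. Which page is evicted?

pos 1: 39 -> miss, frames (39)
pos 2: 79 -> miss, frames (39 79)
pos 3: 81 -> miss, frames (39 79 81)
pos 4: 79 -> hit
pos 5: 62 -> miss, frames (39 79 81 62)
pos 6: 81 -> hit
pos 7: 79 -> hit
pos 8: 81 -> hit
pos 9: 79 -> hit
pos 10: 69 -> miss, frames (39 79 81 62 69)
pos 11: 79 -> hit
pos 12: 65 -> miss, evict 39, frames (79 81 62 69 65)
pos 13: 69 -> hit
pos 14: 62 -> hit
pos 15: 96 -> miss, evict 79, frames (81 62 69 65 96)
At position 15, page 79 is evicted.

79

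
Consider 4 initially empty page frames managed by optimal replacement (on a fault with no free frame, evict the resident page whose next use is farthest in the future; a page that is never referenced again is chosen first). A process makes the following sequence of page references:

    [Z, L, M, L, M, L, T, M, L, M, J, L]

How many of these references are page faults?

5

Z → fault, frames {Z}
L → fault, frames {Z,L}
M → fault, frames {Z,L,M}
L → hit
M → hit
L → hit
T → fault, frames {Z,L,M,T}
M → hit
L → hit
M → hit
J → fault, evict T, frames {Z,L,M,J}
L → hit
Page faults: 5.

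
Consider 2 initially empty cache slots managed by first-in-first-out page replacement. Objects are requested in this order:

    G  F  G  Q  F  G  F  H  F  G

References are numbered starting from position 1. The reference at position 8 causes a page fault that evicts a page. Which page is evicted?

pos 1: G -> fault, frames {G}
pos 2: F -> fault, frames {G,F}
pos 3: G -> hit
pos 4: Q -> fault, evict G, frames {F,Q}
pos 5: F -> hit
pos 6: G -> fault, evict F, frames {Q,G}
pos 7: F -> fault, evict Q, frames {G,F}
pos 8: H -> fault, evict G, frames {F,H}
At position 8, page G is evicted.

G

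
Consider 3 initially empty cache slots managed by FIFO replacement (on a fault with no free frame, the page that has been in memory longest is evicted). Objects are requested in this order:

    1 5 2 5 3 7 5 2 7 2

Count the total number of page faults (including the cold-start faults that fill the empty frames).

1: fault, frames (1)
5: fault, frames (1 5)
2: fault, frames (1 5 2)
5: hit
3: fault, evict 1, frames (5 2 3)
7: fault, evict 5, frames (2 3 7)
5: fault, evict 2, frames (3 7 5)
2: fault, evict 3, frames (7 5 2)
7: hit
2: hit
Page faults: 7.

7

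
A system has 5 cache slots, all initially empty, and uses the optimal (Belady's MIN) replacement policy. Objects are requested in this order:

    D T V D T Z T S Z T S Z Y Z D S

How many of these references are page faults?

6

D: fault, frames {D}
T: fault, frames {D,T}
V: fault, frames {D,T,V}
D: hit
T: hit
Z: fault, frames {D,T,V,Z}
T: hit
S: fault, frames {D,T,V,Z,S}
Z: hit
T: hit
S: hit
Z: hit
Y: fault, evict V, frames {D,T,Z,S,Y}
Z: hit
D: hit
S: hit
Page faults: 6.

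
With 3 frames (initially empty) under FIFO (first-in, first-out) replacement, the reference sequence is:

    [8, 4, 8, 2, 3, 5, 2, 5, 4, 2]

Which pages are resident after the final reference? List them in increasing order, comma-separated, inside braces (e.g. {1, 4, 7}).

8: miss, frames {8}
4: miss, frames {8,4}
8: hit
2: miss, frames {8,4,2}
3: miss, evict 8, frames {4,2,3}
5: miss, evict 4, frames {2,3,5}
2: hit
5: hit
4: miss, evict 2, frames {3,5,4}
2: miss, evict 3, frames {5,4,2}

{2, 4, 5}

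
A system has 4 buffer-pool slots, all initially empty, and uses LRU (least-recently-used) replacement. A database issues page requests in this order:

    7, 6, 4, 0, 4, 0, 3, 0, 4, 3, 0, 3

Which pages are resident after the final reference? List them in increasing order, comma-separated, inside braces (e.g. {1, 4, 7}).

{0, 3, 4, 6}

7 -> miss, frames (7)
6 -> miss, frames (7 6)
4 -> miss, frames (7 6 4)
0 -> miss, frames (7 6 4 0)
4 -> hit
0 -> hit
3 -> miss, evict 7, frames (6 4 0 3)
0 -> hit
4 -> hit
3 -> hit
0 -> hit
3 -> hit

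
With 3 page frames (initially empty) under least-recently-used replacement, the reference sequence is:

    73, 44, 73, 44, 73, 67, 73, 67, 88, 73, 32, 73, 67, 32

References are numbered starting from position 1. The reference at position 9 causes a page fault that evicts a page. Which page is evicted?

44

pos 1: 73 → fault, frames (73)
pos 2: 44 → fault, frames (73 44)
pos 3: 73 → hit
pos 4: 44 → hit
pos 5: 73 → hit
pos 6: 67 → fault, frames (44 73 67)
pos 7: 73 → hit
pos 8: 67 → hit
pos 9: 88 → fault, evict 44, frames (73 67 88)
At position 9, page 44 is evicted.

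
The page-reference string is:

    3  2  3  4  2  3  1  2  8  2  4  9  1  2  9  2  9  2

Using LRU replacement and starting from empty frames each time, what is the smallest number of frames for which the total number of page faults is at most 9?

3

f=1: 18 faults
f=2: 13 faults
f=3: 9 faults
f=4: 8 faults
f=5: 6 faults
f=6: 6 faults
Smallest f with faults ≤ 9 is 3.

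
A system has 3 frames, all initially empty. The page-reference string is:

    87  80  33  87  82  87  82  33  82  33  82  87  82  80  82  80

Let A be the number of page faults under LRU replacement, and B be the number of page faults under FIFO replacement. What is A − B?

Under LRU: F F F . F . . . . . . . . F . . → 5 faults.
Under FIFO: F F F . F F . . . . . . . F . . → 6 faults.
A − B = 5 − 6 = -1.

-1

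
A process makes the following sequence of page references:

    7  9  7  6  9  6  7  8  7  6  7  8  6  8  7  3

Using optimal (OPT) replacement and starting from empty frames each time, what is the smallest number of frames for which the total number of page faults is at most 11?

f=1: 16 faults
f=2: 9 faults
f=3: 5 faults
f=4: 5 faults
f=5: 5 faults
Smallest f with faults ≤ 11 is 2.

2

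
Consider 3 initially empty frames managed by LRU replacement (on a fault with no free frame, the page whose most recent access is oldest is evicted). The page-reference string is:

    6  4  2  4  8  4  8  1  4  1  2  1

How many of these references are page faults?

6

6 -> fault, frames (6)
4 -> fault, frames (6 4)
2 -> fault, frames (6 4 2)
4 -> hit
8 -> fault, evict 6, frames (2 4 8)
4 -> hit
8 -> hit
1 -> fault, evict 2, frames (4 8 1)
4 -> hit
1 -> hit
2 -> fault, evict 8, frames (4 1 2)
1 -> hit
Page faults: 6.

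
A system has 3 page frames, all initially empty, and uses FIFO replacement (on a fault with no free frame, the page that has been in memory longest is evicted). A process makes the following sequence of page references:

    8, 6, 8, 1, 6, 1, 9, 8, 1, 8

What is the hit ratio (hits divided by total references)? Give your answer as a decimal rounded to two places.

0.50

8 → fault, frames {8}
6 → fault, frames {8,6}
8 → hit
1 → fault, frames {8,6,1}
6 → hit
1 → hit
9 → fault, evict 8, frames {6,1,9}
8 → fault, evict 6, frames {1,9,8}
1 → hit
8 → hit
Hits: 5 of 10 references → 5/10 = 0.5000.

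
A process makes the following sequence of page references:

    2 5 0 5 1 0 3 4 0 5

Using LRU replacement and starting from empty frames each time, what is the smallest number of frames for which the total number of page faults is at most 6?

f=1: 10 faults
f=2: 9 faults
f=3: 7 faults
f=4: 7 faults
f=5: 6 faults
f=6: 6 faults
Smallest f with faults ≤ 6 is 5.

5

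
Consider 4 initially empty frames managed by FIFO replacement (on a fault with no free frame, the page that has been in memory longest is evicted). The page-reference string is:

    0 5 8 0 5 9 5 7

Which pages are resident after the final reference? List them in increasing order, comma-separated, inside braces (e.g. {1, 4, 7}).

{5, 7, 8, 9}

0 → miss, frames (0)
5 → miss, frames (0 5)
8 → miss, frames (0 5 8)
0 → hit
5 → hit
9 → miss, frames (0 5 8 9)
5 → hit
7 → miss, evict 0, frames (5 8 9 7)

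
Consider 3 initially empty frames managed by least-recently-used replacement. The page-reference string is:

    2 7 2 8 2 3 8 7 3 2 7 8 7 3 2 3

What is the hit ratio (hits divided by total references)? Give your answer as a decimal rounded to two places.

2: miss, frames {2}
7: miss, frames {2,7}
2: hit
8: miss, frames {7,2,8}
2: hit
3: miss, evict 7, frames {8,2,3}
8: hit
7: miss, evict 2, frames {3,8,7}
3: hit
2: miss, evict 8, frames {7,3,2}
7: hit
8: miss, evict 3, frames {2,7,8}
7: hit
3: miss, evict 2, frames {8,7,3}
2: miss, evict 8, frames {7,3,2}
3: hit
Hits: 7 of 16 references → 7/16 = 0.4375.

0.44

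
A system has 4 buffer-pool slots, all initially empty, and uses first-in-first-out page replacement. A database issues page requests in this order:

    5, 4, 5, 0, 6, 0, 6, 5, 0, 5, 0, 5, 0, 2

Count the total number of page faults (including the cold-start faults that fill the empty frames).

5 → fault, frames (5)
4 → fault, frames (5 4)
5 → hit
0 → fault, frames (5 4 0)
6 → fault, frames (5 4 0 6)
0 → hit
6 → hit
5 → hit
0 → hit
5 → hit
0 → hit
5 → hit
0 → hit
2 → fault, evict 5, frames (4 0 6 2)
Page faults: 5.

5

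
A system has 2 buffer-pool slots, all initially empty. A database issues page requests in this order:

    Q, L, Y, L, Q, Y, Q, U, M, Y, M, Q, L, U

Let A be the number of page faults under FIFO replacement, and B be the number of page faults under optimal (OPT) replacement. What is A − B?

Under FIFO: F F F . F . . F F F . F F F → 10 faults.
Under OPT: F F F . F . . F F . . F F F → 9 faults.
A − B = 10 − 9 = 1.

1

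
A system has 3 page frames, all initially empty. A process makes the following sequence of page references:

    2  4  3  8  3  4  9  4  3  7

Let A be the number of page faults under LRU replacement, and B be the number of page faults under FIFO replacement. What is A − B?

Under LRU: F F F F . . F . . F → 6 faults.
Under FIFO: F F F F . . F F F F → 8 faults.
A − B = 6 − 8 = -2.

-2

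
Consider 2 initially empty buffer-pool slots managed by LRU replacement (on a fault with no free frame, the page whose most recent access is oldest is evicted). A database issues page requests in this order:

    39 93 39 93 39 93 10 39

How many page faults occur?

4

39 → miss, frames [39]
93 → miss, frames [39, 93]
39 → hit
93 → hit
39 → hit
93 → hit
10 → miss, evict 39, frames [93, 10]
39 → miss, evict 93, frames [10, 39]
Page faults: 4.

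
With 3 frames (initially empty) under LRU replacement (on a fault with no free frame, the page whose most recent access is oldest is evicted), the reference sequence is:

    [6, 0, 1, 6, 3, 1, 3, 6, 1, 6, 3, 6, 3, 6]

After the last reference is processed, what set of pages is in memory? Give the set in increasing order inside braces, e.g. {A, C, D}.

{1, 3, 6}

6 -> fault, frames {6}
0 -> fault, frames {6,0}
1 -> fault, frames {6,0,1}
6 -> hit
3 -> fault, evict 0, frames {1,6,3}
1 -> hit
3 -> hit
6 -> hit
1 -> hit
6 -> hit
3 -> hit
6 -> hit
3 -> hit
6 -> hit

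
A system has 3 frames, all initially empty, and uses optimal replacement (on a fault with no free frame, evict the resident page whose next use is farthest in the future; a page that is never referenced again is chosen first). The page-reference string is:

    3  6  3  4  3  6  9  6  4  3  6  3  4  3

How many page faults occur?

3 → miss, frames {3}
6 → miss, frames {3,6}
3 → hit
4 → miss, frames {3,6,4}
3 → hit
6 → hit
9 → miss, evict 3, frames {6,4,9}
6 → hit
4 → hit
3 → miss, evict 9, frames {6,4,3}
6 → hit
3 → hit
4 → hit
3 → hit
Page faults: 5.

5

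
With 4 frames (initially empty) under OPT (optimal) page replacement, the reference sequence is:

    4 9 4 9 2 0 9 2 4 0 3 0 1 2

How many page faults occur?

4 -> miss, frames [4]
9 -> miss, frames [4, 9]
4 -> hit
9 -> hit
2 -> miss, frames [4, 9, 2]
0 -> miss, frames [4, 9, 2, 0]
9 -> hit
2 -> hit
4 -> hit
0 -> hit
3 -> miss, evict 9, frames [4, 2, 0, 3]
0 -> hit
1 -> miss, evict 3, frames [4, 2, 0, 1]
2 -> hit
Page faults: 6.

6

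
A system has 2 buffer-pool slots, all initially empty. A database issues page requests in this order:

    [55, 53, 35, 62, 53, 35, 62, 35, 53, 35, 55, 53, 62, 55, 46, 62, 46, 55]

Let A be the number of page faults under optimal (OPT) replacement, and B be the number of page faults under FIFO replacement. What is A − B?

-6

Under OPT: F F F F . F . . F . F . F . F . . F → 10 faults.
Under FIFO: F F F F F F F . F F F F F F F F . F → 16 faults.
A − B = 10 − 16 = -6.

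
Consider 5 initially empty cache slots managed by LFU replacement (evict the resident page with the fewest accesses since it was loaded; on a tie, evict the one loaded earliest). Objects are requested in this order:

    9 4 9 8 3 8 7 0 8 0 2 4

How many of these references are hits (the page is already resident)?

9: miss, frames (9)
4: miss, frames (9 4)
9: hit
8: miss, frames (9 4 8)
3: miss, frames (9 4 8 3)
8: hit
7: miss, frames (9 4 8 3 7)
0: miss, evict 4, frames (9 8 3 7 0)
8: hit
0: hit
2: miss, evict 3, frames (9 8 7 0 2)
4: miss, evict 7, frames (9 8 0 2 4)
Hits: 4.

4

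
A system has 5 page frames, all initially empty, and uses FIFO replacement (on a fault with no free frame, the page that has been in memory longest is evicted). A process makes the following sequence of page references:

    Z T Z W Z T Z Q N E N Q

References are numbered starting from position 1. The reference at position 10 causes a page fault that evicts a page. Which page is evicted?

pos 1: Z → miss, frames [Z]
pos 2: T → miss, frames [Z, T]
pos 3: Z → hit
pos 4: W → miss, frames [Z, T, W]
pos 5: Z → hit
pos 6: T → hit
pos 7: Z → hit
pos 8: Q → miss, frames [Z, T, W, Q]
pos 9: N → miss, frames [Z, T, W, Q, N]
pos 10: E → miss, evict Z, frames [T, W, Q, N, E]
At position 10, page Z is evicted.

Z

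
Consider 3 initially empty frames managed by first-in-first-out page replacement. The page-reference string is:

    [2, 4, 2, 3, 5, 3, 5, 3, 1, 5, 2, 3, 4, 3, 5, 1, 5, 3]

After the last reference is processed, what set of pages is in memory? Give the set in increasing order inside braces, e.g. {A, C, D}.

{1, 3, 5}

2: fault, frames (2)
4: fault, frames (2 4)
2: hit
3: fault, frames (2 4 3)
5: fault, evict 2, frames (4 3 5)
3: hit
5: hit
3: hit
1: fault, evict 4, frames (3 5 1)
5: hit
2: fault, evict 3, frames (5 1 2)
3: fault, evict 5, frames (1 2 3)
4: fault, evict 1, frames (2 3 4)
3: hit
5: fault, evict 2, frames (3 4 5)
1: fault, evict 3, frames (4 5 1)
5: hit
3: fault, evict 4, frames (5 1 3)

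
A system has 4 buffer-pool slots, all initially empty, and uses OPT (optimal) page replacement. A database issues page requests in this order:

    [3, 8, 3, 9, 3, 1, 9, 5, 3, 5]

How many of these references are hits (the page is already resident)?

3: miss, frames [3]
8: miss, frames [3, 8]
3: hit
9: miss, frames [3, 8, 9]
3: hit
1: miss, frames [3, 8, 9, 1]
9: hit
5: miss, evict 1, frames [3, 8, 9, 5]
3: hit
5: hit
Hits: 5.

5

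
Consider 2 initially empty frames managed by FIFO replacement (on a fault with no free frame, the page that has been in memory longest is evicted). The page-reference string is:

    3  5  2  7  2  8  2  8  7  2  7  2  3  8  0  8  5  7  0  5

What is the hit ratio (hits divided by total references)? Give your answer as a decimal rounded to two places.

0.30

3 → miss, frames {3}
5 → miss, frames {3,5}
2 → miss, evict 3, frames {5,2}
7 → miss, evict 5, frames {2,7}
2 → hit
8 → miss, evict 2, frames {7,8}
2 → miss, evict 7, frames {8,2}
8 → hit
7 → miss, evict 8, frames {2,7}
2 → hit
7 → hit
2 → hit
3 → miss, evict 2, frames {7,3}
8 → miss, evict 7, frames {3,8}
0 → miss, evict 3, frames {8,0}
8 → hit
5 → miss, evict 8, frames {0,5}
7 → miss, evict 0, frames {5,7}
0 → miss, evict 5, frames {7,0}
5 → miss, evict 7, frames {0,5}
Hits: 6 of 20 references → 6/20 = 0.3000.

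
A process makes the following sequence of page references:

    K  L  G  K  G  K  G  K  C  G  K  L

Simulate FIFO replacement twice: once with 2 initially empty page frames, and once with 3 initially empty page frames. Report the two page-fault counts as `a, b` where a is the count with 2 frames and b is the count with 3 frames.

8, 6

2 frames: F F F F . . . . F F F F → 8 faults.
3 frames: F F F . . . . . F . F F → 6 faults.
6 < 8: adding a frame reduced faults, as is typical.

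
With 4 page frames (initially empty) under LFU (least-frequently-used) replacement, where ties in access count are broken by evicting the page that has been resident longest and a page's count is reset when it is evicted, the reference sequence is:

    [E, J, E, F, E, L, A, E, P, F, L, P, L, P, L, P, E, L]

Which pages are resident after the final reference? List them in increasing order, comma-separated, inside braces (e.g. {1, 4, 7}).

{E, F, L, P}

E → fault, frames {E}
J → fault, frames {E,J}
E → hit
F → fault, frames {E,J,F}
E → hit
L → fault, frames {E,J,F,L}
A → fault, evict J, frames {E,F,L,A}
E → hit
P → fault, evict F, frames {E,L,A,P}
F → fault, evict L, frames {E,A,P,F}
L → fault, evict A, frames {E,P,F,L}
P → hit
L → hit
P → hit
L → hit
P → hit
E → hit
L → hit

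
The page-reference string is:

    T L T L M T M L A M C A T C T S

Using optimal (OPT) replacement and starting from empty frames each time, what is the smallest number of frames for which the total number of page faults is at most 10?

2

f=1: 16 faults
f=2: 8 faults
f=3: 6 faults
f=4: 6 faults
f=5: 6 faults
f=6: 6 faults
Smallest f with faults ≤ 10 is 2.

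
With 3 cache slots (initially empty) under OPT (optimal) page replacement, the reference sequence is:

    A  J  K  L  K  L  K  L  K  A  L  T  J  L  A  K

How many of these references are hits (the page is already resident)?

9

A: fault, frames (A)
J: fault, frames (A J)
K: fault, frames (A J K)
L: fault, evict J, frames (A K L)
K: hit
L: hit
K: hit
L: hit
K: hit
A: hit
L: hit
T: fault, evict K, frames (A L T)
J: fault, evict T, frames (A L J)
L: hit
A: hit
K: fault, evict J, frames (A L K)
Hits: 9.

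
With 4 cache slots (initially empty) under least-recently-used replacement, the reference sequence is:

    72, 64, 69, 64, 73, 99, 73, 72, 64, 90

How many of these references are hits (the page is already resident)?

72 -> miss, frames [72]
64 -> miss, frames [72, 64]
69 -> miss, frames [72, 64, 69]
64 -> hit
73 -> miss, frames [72, 69, 64, 73]
99 -> miss, evict 72, frames [69, 64, 73, 99]
73 -> hit
72 -> miss, evict 69, frames [64, 99, 73, 72]
64 -> hit
90 -> miss, evict 99, frames [73, 72, 64, 90]
Hits: 3.

3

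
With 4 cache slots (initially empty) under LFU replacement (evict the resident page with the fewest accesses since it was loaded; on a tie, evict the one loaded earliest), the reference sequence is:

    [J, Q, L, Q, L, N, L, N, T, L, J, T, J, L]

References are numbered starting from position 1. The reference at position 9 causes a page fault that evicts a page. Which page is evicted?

J

pos 1: J → fault, frames [J]
pos 2: Q → fault, frames [J, Q]
pos 3: L → fault, frames [J, Q, L]
pos 4: Q → hit
pos 5: L → hit
pos 6: N → fault, frames [J, Q, L, N]
pos 7: L → hit
pos 8: N → hit
pos 9: T → fault, evict J, frames [Q, L, N, T]
At position 9, page J is evicted.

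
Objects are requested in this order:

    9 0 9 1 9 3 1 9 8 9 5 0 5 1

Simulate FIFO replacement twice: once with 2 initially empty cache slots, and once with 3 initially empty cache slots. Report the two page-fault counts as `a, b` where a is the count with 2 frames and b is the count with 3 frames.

11, 9

2 frames: F F . F F F F F F . F F . F → 11 faults.
3 frames: F F . F . F . F F . F F . F → 9 faults.
9 < 11: adding a frame reduced faults, as is typical.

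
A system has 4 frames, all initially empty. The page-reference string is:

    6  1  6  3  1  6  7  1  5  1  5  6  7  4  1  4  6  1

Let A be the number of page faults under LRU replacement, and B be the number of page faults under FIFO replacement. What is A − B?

Under LRU: F F . F . . F . F . . . . F F . . . → 7 faults.
Under FIFO: F F . F . . F . F . . F . F F . . . → 8 faults.
A − B = 7 − 8 = -1.

-1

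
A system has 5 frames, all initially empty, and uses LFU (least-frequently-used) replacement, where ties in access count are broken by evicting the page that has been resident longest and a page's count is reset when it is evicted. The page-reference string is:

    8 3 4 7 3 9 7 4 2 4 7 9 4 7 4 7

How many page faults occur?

6

8: fault, frames {8}
3: fault, frames {8,3}
4: fault, frames {8,3,4}
7: fault, frames {8,3,4,7}
3: hit
9: fault, frames {8,3,4,7,9}
7: hit
4: hit
2: fault, evict 8, frames {3,4,7,9,2}
4: hit
7: hit
9: hit
4: hit
7: hit
4: hit
7: hit
Page faults: 6.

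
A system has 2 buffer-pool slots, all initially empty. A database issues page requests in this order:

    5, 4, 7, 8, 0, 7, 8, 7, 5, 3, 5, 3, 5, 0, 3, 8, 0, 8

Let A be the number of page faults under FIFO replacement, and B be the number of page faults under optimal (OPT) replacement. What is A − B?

1

Under FIFO: F F F F F F F . F F . . . F . F . . → 11 faults.
Under OPT: F F F F F . F . F F . . . F . F . . → 10 faults.
A − B = 11 − 10 = 1.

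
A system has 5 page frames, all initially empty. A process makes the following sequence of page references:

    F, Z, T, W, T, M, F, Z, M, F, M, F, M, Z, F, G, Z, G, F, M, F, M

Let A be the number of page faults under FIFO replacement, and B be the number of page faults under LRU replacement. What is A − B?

Under FIFO: F F F F . F . . . . . . . . . F . . F . . . → 7 faults.
Under LRU: F F F F . F . . . . . . . . . F . . . . . . → 6 faults.
A − B = 7 − 6 = 1.

1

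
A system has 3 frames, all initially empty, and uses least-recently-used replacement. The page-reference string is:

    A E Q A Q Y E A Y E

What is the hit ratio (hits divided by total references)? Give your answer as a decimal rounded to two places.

0.40

A → fault, frames [A]
E → fault, frames [A, E]
Q → fault, frames [A, E, Q]
A → hit
Q → hit
Y → fault, evict E, frames [A, Q, Y]
E → fault, evict A, frames [Q, Y, E]
A → fault, evict Q, frames [Y, E, A]
Y → hit
E → hit
Hits: 4 of 10 references → 4/10 = 0.4000.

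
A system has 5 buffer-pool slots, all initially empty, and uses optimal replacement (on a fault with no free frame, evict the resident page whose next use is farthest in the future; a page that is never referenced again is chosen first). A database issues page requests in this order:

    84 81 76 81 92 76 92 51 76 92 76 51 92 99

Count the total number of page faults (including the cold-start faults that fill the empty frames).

84 -> miss, frames (84)
81 -> miss, frames (84 81)
76 -> miss, frames (84 81 76)
81 -> hit
92 -> miss, frames (84 81 76 92)
76 -> hit
92 -> hit
51 -> miss, frames (84 81 76 92 51)
76 -> hit
92 -> hit
76 -> hit
51 -> hit
92 -> hit
99 -> miss, evict 51, frames (84 81 76 92 99)
Page faults: 6.

6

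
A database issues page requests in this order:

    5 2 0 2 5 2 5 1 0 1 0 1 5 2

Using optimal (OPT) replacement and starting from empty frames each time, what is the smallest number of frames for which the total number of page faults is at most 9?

2

f=1: 14 faults
f=2: 8 faults
f=3: 5 faults
f=4: 4 faults
Smallest f with faults ≤ 9 is 2.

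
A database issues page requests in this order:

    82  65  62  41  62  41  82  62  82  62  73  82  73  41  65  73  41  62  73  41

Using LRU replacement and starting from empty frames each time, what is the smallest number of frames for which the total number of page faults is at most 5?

5

f=1: 20 faults
f=2: 15 faults
f=3: 9 faults
f=4: 7 faults
f=5: 5 faults
Smallest f with faults ≤ 5 is 5.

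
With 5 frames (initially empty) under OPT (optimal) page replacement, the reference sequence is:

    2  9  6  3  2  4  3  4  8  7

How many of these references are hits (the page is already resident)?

3

2 → miss, frames [2]
9 → miss, frames [2, 9]
6 → miss, frames [2, 9, 6]
3 → miss, frames [2, 9, 6, 3]
2 → hit
4 → miss, frames [2, 9, 6, 3, 4]
3 → hit
4 → hit
8 → miss, evict 4, frames [2, 9, 6, 3, 8]
7 → miss, evict 8, frames [2, 9, 6, 3, 7]
Hits: 3.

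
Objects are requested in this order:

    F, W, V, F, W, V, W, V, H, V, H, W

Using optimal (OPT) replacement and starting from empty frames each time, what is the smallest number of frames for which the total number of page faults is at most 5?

f=1: 12 faults
f=2: 6 faults
f=3: 4 faults
f=4: 4 faults
Smallest f with faults ≤ 5 is 3.

3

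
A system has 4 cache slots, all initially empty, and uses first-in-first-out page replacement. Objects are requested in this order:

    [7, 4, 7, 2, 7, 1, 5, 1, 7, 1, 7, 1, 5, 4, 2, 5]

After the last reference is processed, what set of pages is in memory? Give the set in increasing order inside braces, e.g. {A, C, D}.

7 -> miss, frames (7)
4 -> miss, frames (7 4)
7 -> hit
2 -> miss, frames (7 4 2)
7 -> hit
1 -> miss, frames (7 4 2 1)
5 -> miss, evict 7, frames (4 2 1 5)
1 -> hit
7 -> miss, evict 4, frames (2 1 5 7)
1 -> hit
7 -> hit
1 -> hit
5 -> hit
4 -> miss, evict 2, frames (1 5 7 4)
2 -> miss, evict 1, frames (5 7 4 2)
5 -> hit

{2, 4, 5, 7}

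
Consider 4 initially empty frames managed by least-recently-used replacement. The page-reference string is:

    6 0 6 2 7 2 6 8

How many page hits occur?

6: miss, frames (6)
0: miss, frames (6 0)
6: hit
2: miss, frames (0 6 2)
7: miss, frames (0 6 2 7)
2: hit
6: hit
8: miss, evict 0, frames (7 2 6 8)
Hits: 3.

3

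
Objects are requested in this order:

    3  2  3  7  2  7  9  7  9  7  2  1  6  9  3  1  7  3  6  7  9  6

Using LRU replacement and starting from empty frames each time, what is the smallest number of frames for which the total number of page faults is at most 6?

f=1: 22 faults
f=2: 17 faults
f=3: 12 faults
f=4: 11 faults
f=5: 8 faults
f=6: 6 faults
Smallest f with faults ≤ 6 is 6.

6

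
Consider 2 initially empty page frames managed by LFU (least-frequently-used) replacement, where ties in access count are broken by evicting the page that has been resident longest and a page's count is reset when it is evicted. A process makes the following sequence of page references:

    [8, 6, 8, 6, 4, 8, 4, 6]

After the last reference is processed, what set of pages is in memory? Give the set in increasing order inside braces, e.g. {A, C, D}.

{4, 6}

8: miss, frames (8)
6: miss, frames (8 6)
8: hit
6: hit
4: miss, evict 8, frames (6 4)
8: miss, evict 4, frames (6 8)
4: miss, evict 8, frames (6 4)
6: hit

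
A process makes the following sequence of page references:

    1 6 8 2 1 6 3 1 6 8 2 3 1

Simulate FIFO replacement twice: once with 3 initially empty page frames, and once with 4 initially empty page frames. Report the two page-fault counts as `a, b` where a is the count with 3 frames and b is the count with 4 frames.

3 frames: F F F F F F F . . F F . F → 10 faults.
4 frames: F F F F . . F F F F F F F → 11 faults.
11 > 10: adding a frame increased faults — Belady's anomaly.

10, 11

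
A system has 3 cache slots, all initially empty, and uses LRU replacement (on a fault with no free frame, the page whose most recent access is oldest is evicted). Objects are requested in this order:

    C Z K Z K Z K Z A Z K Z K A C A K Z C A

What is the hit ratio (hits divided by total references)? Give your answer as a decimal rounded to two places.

C: fault, frames {C}
Z: fault, frames {C,Z}
K: fault, frames {C,Z,K}
Z: hit
K: hit
Z: hit
K: hit
Z: hit
A: fault, evict C, frames {K,Z,A}
Z: hit
K: hit
Z: hit
K: hit
A: hit
C: fault, evict Z, frames {K,A,C}
A: hit
K: hit
Z: fault, evict C, frames {A,K,Z}
C: fault, evict A, frames {K,Z,C}
A: fault, evict K, frames {Z,C,A}
Hits: 12 of 20 references → 12/20 = 0.6000.

0.60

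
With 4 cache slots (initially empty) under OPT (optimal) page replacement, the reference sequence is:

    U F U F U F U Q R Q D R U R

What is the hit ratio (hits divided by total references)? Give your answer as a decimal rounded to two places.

U → miss, frames [U]
F → miss, frames [U, F]
U → hit
F → hit
U → hit
F → hit
U → hit
Q → miss, frames [U, F, Q]
R → miss, frames [U, F, Q, R]
Q → hit
D → miss, evict Q, frames [U, F, R, D]
R → hit
U → hit
R → hit
Hits: 9 of 14 references → 9/14 = 0.6429.

0.64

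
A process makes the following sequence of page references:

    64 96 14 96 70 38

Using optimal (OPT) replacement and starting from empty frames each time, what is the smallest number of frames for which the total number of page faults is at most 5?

f=1: 6 faults
f=2: 5 faults
f=3: 5 faults
f=4: 5 faults
f=5: 5 faults
Smallest f with faults ≤ 5 is 2.

2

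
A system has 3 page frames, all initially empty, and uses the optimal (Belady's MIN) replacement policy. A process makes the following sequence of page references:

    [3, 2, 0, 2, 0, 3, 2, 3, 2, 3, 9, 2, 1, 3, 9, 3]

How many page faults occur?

5

3 → fault, frames {3}
2 → fault, frames {3,2}
0 → fault, frames {3,2,0}
2 → hit
0 → hit
3 → hit
2 → hit
3 → hit
2 → hit
3 → hit
9 → fault, evict 0, frames {3,2,9}
2 → hit
1 → fault, evict 2, frames {3,9,1}
3 → hit
9 → hit
3 → hit
Page faults: 5.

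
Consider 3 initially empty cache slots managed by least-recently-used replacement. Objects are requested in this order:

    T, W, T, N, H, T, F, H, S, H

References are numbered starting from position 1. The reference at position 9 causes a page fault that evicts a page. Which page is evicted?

pos 1: T: miss, frames {T}
pos 2: W: miss, frames {T,W}
pos 3: T: hit
pos 4: N: miss, frames {W,T,N}
pos 5: H: miss, evict W, frames {T,N,H}
pos 6: T: hit
pos 7: F: miss, evict N, frames {H,T,F}
pos 8: H: hit
pos 9: S: miss, evict T, frames {F,H,S}
At position 9, page T is evicted.

T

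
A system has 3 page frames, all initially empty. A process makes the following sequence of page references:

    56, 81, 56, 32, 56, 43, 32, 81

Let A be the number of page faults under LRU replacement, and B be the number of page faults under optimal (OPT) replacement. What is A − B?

1

Under LRU: F F . F . F . F → 5 faults.
Under OPT: F F . F . F . . → 4 faults.
A − B = 5 − 4 = 1.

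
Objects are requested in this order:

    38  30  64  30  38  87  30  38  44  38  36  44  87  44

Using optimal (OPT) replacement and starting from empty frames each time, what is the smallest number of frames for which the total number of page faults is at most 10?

f=1: 14 faults
f=2: 9 faults
f=3: 6 faults
f=4: 6 faults
f=5: 6 faults
f=6: 6 faults
Smallest f with faults ≤ 10 is 2.

2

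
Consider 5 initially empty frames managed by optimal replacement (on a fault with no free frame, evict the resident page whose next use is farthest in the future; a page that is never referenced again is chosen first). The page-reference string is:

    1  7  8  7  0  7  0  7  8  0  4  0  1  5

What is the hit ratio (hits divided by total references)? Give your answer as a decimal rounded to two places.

0.57

1 -> miss, frames (1)
7 -> miss, frames (1 7)
8 -> miss, frames (1 7 8)
7 -> hit
0 -> miss, frames (1 7 8 0)
7 -> hit
0 -> hit
7 -> hit
8 -> hit
0 -> hit
4 -> miss, frames (1 7 8 0 4)
0 -> hit
1 -> hit
5 -> miss, evict 4, frames (1 7 8 0 5)
Hits: 8 of 14 references → 8/14 = 0.5714.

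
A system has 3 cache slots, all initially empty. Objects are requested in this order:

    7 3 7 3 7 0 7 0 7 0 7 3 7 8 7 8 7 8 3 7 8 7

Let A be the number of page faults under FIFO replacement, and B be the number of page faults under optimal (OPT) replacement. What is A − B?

Under FIFO: F F . . . F . . . . . . . F F . . . F . . . → 6 faults.
Under OPT: F F . . . F . . . . . . . F . . . . . . . . → 4 faults.
A − B = 6 − 4 = 2.

2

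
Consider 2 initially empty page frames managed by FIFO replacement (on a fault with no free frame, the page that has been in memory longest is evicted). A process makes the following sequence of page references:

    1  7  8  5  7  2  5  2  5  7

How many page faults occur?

1 → fault, frames [1]
7 → fault, frames [1, 7]
8 → fault, evict 1, frames [7, 8]
5 → fault, evict 7, frames [8, 5]
7 → fault, evict 8, frames [5, 7]
2 → fault, evict 5, frames [7, 2]
5 → fault, evict 7, frames [2, 5]
2 → hit
5 → hit
7 → fault, evict 2, frames [5, 7]
Page faults: 8.

8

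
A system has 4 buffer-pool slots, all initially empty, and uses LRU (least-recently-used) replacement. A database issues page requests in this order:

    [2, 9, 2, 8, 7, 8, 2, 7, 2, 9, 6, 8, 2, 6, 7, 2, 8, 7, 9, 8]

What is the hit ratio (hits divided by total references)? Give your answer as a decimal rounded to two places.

2 → miss, frames {2}
9 → miss, frames {2,9}
2 → hit
8 → miss, frames {9,2,8}
7 → miss, frames {9,2,8,7}
8 → hit
2 → hit
7 → hit
2 → hit
9 → hit
6 → miss, evict 8, frames {7,2,9,6}
8 → miss, evict 7, frames {2,9,6,8}
2 → hit
6 → hit
7 → miss, evict 9, frames {8,2,6,7}
2 → hit
8 → hit
7 → hit
9 → miss, evict 6, frames {2,8,7,9}
8 → hit
Hits: 12 of 20 references → 12/20 = 0.6000.

0.60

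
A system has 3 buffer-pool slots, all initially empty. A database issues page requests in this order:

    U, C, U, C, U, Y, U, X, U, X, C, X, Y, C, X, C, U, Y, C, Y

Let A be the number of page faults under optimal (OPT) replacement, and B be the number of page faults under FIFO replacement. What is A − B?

Under OPT: F F . . . F . F . . . . F . . . F . . . → 6 faults.
Under FIFO: F F . . . F . F F . F . F . F . F . F F → 11 faults.
A − B = 6 − 11 = -5.

-5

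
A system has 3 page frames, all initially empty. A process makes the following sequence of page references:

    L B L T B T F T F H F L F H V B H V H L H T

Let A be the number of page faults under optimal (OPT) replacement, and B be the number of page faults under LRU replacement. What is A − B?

Under OPT: F F . F . . F . . F . . . . F F . . . F . F → 9 faults.
Under LRU: F F . F . . F . . F . F . . F F . . . F . F → 10 faults.
A − B = 9 − 10 = -1.

-1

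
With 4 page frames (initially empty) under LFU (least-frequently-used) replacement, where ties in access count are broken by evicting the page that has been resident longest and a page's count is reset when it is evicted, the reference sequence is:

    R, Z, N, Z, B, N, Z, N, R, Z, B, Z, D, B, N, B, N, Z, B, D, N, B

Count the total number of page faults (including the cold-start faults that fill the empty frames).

R -> miss, frames (R)
Z -> miss, frames (R Z)
N -> miss, frames (R Z N)
Z -> hit
B -> miss, frames (R Z N B)
N -> hit
Z -> hit
N -> hit
R -> hit
Z -> hit
B -> hit
Z -> hit
D -> miss, evict R, frames (Z N B D)
B -> hit
N -> hit
B -> hit
N -> hit
Z -> hit
B -> hit
D -> hit
N -> hit
B -> hit
Page faults: 5.

5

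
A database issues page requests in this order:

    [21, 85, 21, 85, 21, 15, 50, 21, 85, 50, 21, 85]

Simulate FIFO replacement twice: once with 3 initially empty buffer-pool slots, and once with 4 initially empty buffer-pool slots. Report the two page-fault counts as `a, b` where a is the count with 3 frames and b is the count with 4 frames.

3 frames: F F . . . F F F F . . . → 6 faults.
4 frames: F F . . . F F . . . . . → 4 faults.
4 < 6: adding a frame reduced faults, as is typical.

6, 4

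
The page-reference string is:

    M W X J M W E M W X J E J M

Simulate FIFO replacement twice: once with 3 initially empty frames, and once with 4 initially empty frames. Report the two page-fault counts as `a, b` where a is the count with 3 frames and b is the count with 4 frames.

3 frames: F F F F F F F . . F F . . F → 10 faults.
4 frames: F F F F . . F F F F F F . F → 11 faults.
11 > 10: adding a frame increased faults — Belady's anomaly.

10, 11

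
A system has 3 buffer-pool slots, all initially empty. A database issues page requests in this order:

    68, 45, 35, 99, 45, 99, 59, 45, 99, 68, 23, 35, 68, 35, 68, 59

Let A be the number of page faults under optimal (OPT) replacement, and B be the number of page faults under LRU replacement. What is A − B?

-1

Under OPT: F F F F . . F . . F F F . . . . → 8 faults.
Under LRU: F F F F . . F . . F F F . . . F → 9 faults.
A − B = 8 − 9 = -1.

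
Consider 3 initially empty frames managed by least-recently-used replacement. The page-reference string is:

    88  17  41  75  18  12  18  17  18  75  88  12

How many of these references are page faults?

10

88 -> fault, frames {88}
17 -> fault, frames {88,17}
41 -> fault, frames {88,17,41}
75 -> fault, evict 88, frames {17,41,75}
18 -> fault, evict 17, frames {41,75,18}
12 -> fault, evict 41, frames {75,18,12}
18 -> hit
17 -> fault, evict 75, frames {12,18,17}
18 -> hit
75 -> fault, evict 12, frames {17,18,75}
88 -> fault, evict 17, frames {18,75,88}
12 -> fault, evict 18, frames {75,88,12}
Page faults: 10.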